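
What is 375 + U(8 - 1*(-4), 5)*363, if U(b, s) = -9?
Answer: -2892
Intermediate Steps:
375 + U(8 - 1*(-4), 5)*363 = 375 - 9*363 = 375 - 3267 = -2892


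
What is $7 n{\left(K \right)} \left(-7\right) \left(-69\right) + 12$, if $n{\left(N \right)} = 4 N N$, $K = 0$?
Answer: $12$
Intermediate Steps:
$n{\left(N \right)} = 4 N^{2}$
$7 n{\left(K \right)} \left(-7\right) \left(-69\right) + 12 = 7 \cdot 4 \cdot 0^{2} \left(-7\right) \left(-69\right) + 12 = 7 \cdot 4 \cdot 0 \left(-7\right) \left(-69\right) + 12 = 7 \cdot 0 \left(-7\right) \left(-69\right) + 12 = 0 \left(-7\right) \left(-69\right) + 12 = 0 \left(-69\right) + 12 = 0 + 12 = 12$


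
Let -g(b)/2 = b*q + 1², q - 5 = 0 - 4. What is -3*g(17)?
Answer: 108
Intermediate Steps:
q = 1 (q = 5 + (0 - 4) = 5 - 4 = 1)
g(b) = -2 - 2*b (g(b) = -2*(b*1 + 1²) = -2*(b + 1) = -2*(1 + b) = -2 - 2*b)
-3*g(17) = -3*(-2 - 2*17) = -3*(-2 - 34) = -3*(-36) = 108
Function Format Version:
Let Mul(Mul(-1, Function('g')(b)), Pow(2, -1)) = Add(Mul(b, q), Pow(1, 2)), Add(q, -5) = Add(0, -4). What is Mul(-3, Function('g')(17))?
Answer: 108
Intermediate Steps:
q = 1 (q = Add(5, Add(0, -4)) = Add(5, -4) = 1)
Function('g')(b) = Add(-2, Mul(-2, b)) (Function('g')(b) = Mul(-2, Add(Mul(b, 1), Pow(1, 2))) = Mul(-2, Add(b, 1)) = Mul(-2, Add(1, b)) = Add(-2, Mul(-2, b)))
Mul(-3, Function('g')(17)) = Mul(-3, Add(-2, Mul(-2, 17))) = Mul(-3, Add(-2, -34)) = Mul(-3, -36) = 108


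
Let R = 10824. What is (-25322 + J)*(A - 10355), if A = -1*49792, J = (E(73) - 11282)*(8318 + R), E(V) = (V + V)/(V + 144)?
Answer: 2818851087764430/217 ≈ 1.2990e+13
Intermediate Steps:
E(V) = 2*V/(144 + V) (E(V) = (2*V)/(144 + V) = 2*V/(144 + V))
J = -46860534816/217 (J = (2*73/(144 + 73) - 11282)*(8318 + 10824) = (2*73/217 - 11282)*19142 = (2*73*(1/217) - 11282)*19142 = (146/217 - 11282)*19142 = -2448048/217*19142 = -46860534816/217 ≈ -2.1595e+8)
A = -49792
(-25322 + J)*(A - 10355) = (-25322 - 46860534816/217)*(-49792 - 10355) = -46866029690/217*(-60147) = 2818851087764430/217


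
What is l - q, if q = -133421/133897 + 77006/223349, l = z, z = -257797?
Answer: -7709595993605694/29905761053 ≈ -2.5780e+5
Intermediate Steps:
l = -257797
q = -19488574547/29905761053 (q = -133421*1/133897 + 77006*(1/223349) = -133421/133897 + 77006/223349 = -19488574547/29905761053 ≈ -0.65167)
l - q = -257797 - 1*(-19488574547/29905761053) = -257797 + 19488574547/29905761053 = -7709595993605694/29905761053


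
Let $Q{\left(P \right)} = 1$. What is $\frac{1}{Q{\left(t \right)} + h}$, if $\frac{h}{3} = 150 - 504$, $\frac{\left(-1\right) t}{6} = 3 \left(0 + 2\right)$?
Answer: $- \frac{1}{1061} \approx -0.00094251$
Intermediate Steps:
$t = -36$ ($t = - 6 \cdot 3 \left(0 + 2\right) = - 6 \cdot 3 \cdot 2 = \left(-6\right) 6 = -36$)
$h = -1062$ ($h = 3 \left(150 - 504\right) = 3 \left(-354\right) = -1062$)
$\frac{1}{Q{\left(t \right)} + h} = \frac{1}{1 - 1062} = \frac{1}{-1061} = - \frac{1}{1061}$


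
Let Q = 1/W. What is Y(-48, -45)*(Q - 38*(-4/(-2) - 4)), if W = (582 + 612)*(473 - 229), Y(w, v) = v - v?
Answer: 0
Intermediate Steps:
Y(w, v) = 0
W = 291336 (W = 1194*244 = 291336)
Q = 1/291336 ≈ 3.4325e-6
Y(-48, -45)*(Q - 38*(-4/(-2) - 4)) = 0*(1/291336 - 38*(-4/(-2) - 4)) = 0*(1/291336 - 38*(-4*(-½) - 4)) = 0*(1/291336 - 38*(2 - 4)) = 0*(1/291336 - 38*(-2)) = 0*(1/291336 + 76) = 0*(22141537/291336) = 0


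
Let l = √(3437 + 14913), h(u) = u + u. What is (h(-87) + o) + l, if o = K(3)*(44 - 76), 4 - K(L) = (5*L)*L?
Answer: 1138 + 5*√734 ≈ 1273.5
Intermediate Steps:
h(u) = 2*u
K(L) = 4 - 5*L² (K(L) = 4 - 5*L*L = 4 - 5*L²)
l = 5*√734 (l = √18350 = 5*√734 ≈ 135.46)
o = 1312 (o = (4 - 5*3²)*(44 - 76) = (4 - 5*9)*(-32) = (4 - 45)*(-32) = -41*(-32) = 1312)
(h(-87) + o) + l = (2*(-87) + 1312) + 5*√734 = (-174 + 1312) + 5*√734 = 1138 + 5*√734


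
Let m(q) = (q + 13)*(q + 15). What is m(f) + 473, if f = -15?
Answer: 473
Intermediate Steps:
m(q) = (13 + q)*(15 + q)
m(f) + 473 = (195 + (-15)² + 28*(-15)) + 473 = (195 + 225 - 420) + 473 = 0 + 473 = 473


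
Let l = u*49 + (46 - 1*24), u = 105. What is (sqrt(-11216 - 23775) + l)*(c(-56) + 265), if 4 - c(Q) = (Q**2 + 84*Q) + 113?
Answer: 8907908 + 1724*I*sqrt(34991) ≈ 8.9079e+6 + 3.2249e+5*I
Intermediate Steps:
c(Q) = -109 - Q**2 - 84*Q (c(Q) = 4 - ((Q**2 + 84*Q) + 113) = 4 - (113 + Q**2 + 84*Q) = 4 + (-113 - Q**2 - 84*Q) = -109 - Q**2 - 84*Q)
l = 5167 (l = 105*49 + (46 - 1*24) = 5145 + (46 - 24) = 5145 + 22 = 5167)
(sqrt(-11216 - 23775) + l)*(c(-56) + 265) = (sqrt(-11216 - 23775) + 5167)*((-109 - 1*(-56)**2 - 84*(-56)) + 265) = (sqrt(-34991) + 5167)*((-109 - 1*3136 + 4704) + 265) = (I*sqrt(34991) + 5167)*((-109 - 3136 + 4704) + 265) = (5167 + I*sqrt(34991))*(1459 + 265) = (5167 + I*sqrt(34991))*1724 = 8907908 + 1724*I*sqrt(34991)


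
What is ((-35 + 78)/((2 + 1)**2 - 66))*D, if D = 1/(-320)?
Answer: 43/18240 ≈ 0.0023575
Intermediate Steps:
D = -1/320 ≈ -0.0031250
((-35 + 78)/((2 + 1)**2 - 66))*D = ((-35 + 78)/((2 + 1)**2 - 66))*(-1/320) = (43/(3**2 - 66))*(-1/320) = (43/(9 - 66))*(-1/320) = (43/(-57))*(-1/320) = (43*(-1/57))*(-1/320) = -43/57*(-1/320) = 43/18240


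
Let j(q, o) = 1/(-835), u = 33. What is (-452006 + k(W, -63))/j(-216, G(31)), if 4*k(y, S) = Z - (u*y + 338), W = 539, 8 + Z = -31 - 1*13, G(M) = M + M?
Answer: 1524877835/4 ≈ 3.8122e+8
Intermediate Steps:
G(M) = 2*M
Z = -52 (Z = -8 + (-31 - 1*13) = -8 + (-31 - 13) = -8 - 44 = -52)
j(q, o) = -1/835
k(y, S) = -195/2 - 33*y/4 (k(y, S) = (-52 - (33*y + 338))/4 = (-52 - (338 + 33*y))/4 = (-52 + (-338 - 33*y))/4 = (-390 - 33*y)/4 = -195/2 - 33*y/4)
(-452006 + k(W, -63))/j(-216, G(31)) = (-452006 + (-195/2 - 33/4*539))/(-1/835) = (-452006 + (-195/2 - 17787/4))*(-835) = (-452006 - 18177/4)*(-835) = -1826201/4*(-835) = 1524877835/4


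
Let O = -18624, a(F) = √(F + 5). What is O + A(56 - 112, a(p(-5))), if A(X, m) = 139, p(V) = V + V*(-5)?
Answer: -18485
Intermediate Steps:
p(V) = -4*V (p(V) = V - 5*V = -4*V)
a(F) = √(5 + F)
O + A(56 - 112, a(p(-5))) = -18624 + 139 = -18485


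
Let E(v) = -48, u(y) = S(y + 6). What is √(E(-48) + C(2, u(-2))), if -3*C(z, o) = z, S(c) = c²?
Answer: I*√438/3 ≈ 6.9762*I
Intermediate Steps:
u(y) = (6 + y)² (u(y) = (y + 6)² = (6 + y)²)
C(z, o) = -z/3
√(E(-48) + C(2, u(-2))) = √(-48 - ⅓*2) = √(-48 - ⅔) = √(-146/3) = I*√438/3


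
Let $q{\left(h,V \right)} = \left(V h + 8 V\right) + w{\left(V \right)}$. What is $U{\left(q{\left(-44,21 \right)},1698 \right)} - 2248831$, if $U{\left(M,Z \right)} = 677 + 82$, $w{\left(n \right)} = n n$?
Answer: $-2248072$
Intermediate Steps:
$w{\left(n \right)} = n^{2}$
$q{\left(h,V \right)} = V^{2} + 8 V + V h$ ($q{\left(h,V \right)} = \left(V h + 8 V\right) + V^{2} = \left(8 V + V h\right) + V^{2} = V^{2} + 8 V + V h$)
$U{\left(M,Z \right)} = 759$
$U{\left(q{\left(-44,21 \right)},1698 \right)} - 2248831 = 759 - 2248831 = -2248072$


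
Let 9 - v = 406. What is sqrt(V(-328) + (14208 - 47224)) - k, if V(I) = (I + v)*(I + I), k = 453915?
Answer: -453915 + 18*sqrt(1366) ≈ -4.5325e+5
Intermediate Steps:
v = -397 (v = 9 - 1*406 = 9 - 406 = -397)
V(I) = 2*I*(-397 + I) (V(I) = (I - 397)*(I + I) = (-397 + I)*(2*I) = 2*I*(-397 + I))
sqrt(V(-328) + (14208 - 47224)) - k = sqrt(2*(-328)*(-397 - 328) + (14208 - 47224)) - 1*453915 = sqrt(2*(-328)*(-725) - 33016) - 453915 = sqrt(475600 - 33016) - 453915 = sqrt(442584) - 453915 = 18*sqrt(1366) - 453915 = -453915 + 18*sqrt(1366)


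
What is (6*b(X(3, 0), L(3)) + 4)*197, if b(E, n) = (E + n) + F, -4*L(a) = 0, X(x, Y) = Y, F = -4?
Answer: -3940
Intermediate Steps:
L(a) = 0 (L(a) = -¼*0 = 0)
b(E, n) = -4 + E + n (b(E, n) = (E + n) - 4 = -4 + E + n)
(6*b(X(3, 0), L(3)) + 4)*197 = (6*(-4 + 0 + 0) + 4)*197 = (6*(-4) + 4)*197 = (-24 + 4)*197 = -20*197 = -3940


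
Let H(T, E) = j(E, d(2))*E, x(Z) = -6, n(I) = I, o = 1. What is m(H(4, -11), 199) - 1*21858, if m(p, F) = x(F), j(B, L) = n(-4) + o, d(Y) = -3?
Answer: -21864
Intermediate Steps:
j(B, L) = -3 (j(B, L) = -4 + 1 = -3)
H(T, E) = -3*E
m(p, F) = -6
m(H(4, -11), 199) - 1*21858 = -6 - 1*21858 = -6 - 21858 = -21864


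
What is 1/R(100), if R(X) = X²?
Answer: 1/10000 ≈ 0.00010000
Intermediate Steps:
1/R(100) = 1/(100²) = 1/10000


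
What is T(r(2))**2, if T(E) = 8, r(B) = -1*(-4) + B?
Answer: 64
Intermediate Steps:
r(B) = 4 + B
T(r(2))**2 = 8**2 = 64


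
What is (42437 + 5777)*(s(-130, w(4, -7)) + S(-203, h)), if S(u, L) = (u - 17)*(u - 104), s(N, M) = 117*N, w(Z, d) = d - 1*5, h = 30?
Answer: 2523038620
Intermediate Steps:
w(Z, d) = -5 + d (w(Z, d) = d - 5 = -5 + d)
S(u, L) = (-104 + u)*(-17 + u) (S(u, L) = (-17 + u)*(-104 + u) = (-104 + u)*(-17 + u))
(42437 + 5777)*(s(-130, w(4, -7)) + S(-203, h)) = (42437 + 5777)*(117*(-130) + (1768 + (-203)**2 - 121*(-203))) = 48214*(-15210 + (1768 + 41209 + 24563)) = 48214*(-15210 + 67540) = 48214*52330 = 2523038620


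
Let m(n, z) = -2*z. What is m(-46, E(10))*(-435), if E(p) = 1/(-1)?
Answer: -870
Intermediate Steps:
E(p) = -1
m(-46, E(10))*(-435) = -2*(-1)*(-435) = 2*(-435) = -870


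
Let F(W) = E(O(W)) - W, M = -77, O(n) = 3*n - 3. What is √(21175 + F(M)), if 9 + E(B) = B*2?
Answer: 5*√831 ≈ 144.14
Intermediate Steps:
O(n) = -3 + 3*n
E(B) = -9 + 2*B (E(B) = -9 + B*2 = -9 + 2*B)
F(W) = -15 + 5*W (F(W) = (-9 + 2*(-3 + 3*W)) - W = (-9 + (-6 + 6*W)) - W = (-15 + 6*W) - W = -15 + 5*W)
√(21175 + F(M)) = √(21175 + (-15 + 5*(-77))) = √(21175 + (-15 - 385)) = √(21175 - 400) = √20775 = 5*√831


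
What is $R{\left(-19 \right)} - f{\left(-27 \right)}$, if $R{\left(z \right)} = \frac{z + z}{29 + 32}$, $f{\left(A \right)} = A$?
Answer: $\frac{1609}{61} \approx 26.377$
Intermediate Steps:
$R{\left(z \right)} = \frac{2 z}{61}$
$R{\left(-19 \right)} - f{\left(-27 \right)} = \frac{2}{61} \left(-19\right) - -27 = - \frac{38}{61} + 27 = \frac{1609}{61}$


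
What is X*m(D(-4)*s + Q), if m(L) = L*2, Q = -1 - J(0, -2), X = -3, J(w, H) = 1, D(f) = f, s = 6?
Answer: 156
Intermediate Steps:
Q = -2 (Q = -1 - 1*1 = -1 - 1 = -2)
m(L) = 2*L
X*m(D(-4)*s + Q) = -6*(-4*6 - 2) = -6*(-24 - 2) = -6*(-26) = -3*(-52) = 156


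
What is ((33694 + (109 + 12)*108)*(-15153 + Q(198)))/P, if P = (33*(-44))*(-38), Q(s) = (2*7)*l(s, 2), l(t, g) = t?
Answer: -96493387/9196 ≈ -10493.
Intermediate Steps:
Q(s) = 14*s (Q(s) = (2*7)*s = 14*s)
P = 55176 (P = -1452*(-38) = 55176)
((33694 + (109 + 12)*108)*(-15153 + Q(198)))/P = ((33694 + (109 + 12)*108)*(-15153 + 14*198))/55176 = ((33694 + 121*108)*(-15153 + 2772))*(1/55176) = ((33694 + 13068)*(-12381))*(1/55176) = (46762*(-12381))*(1/55176) = -578960322*1/55176 = -96493387/9196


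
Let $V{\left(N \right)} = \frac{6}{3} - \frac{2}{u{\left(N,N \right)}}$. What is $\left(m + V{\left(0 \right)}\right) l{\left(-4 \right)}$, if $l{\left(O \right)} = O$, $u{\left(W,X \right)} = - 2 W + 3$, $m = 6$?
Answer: $- \frac{88}{3} \approx -29.333$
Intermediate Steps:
$u{\left(W,X \right)} = 3 - 2 W$
$V{\left(N \right)} = 2 - \frac{2}{3 - 2 N}$ ($V{\left(N \right)} = \frac{6}{3} - \frac{2}{3 - 2 N} = 6 \cdot \frac{1}{3} - \frac{2}{3 - 2 N} = 2 - \frac{2}{3 - 2 N}$)
$\left(m + V{\left(0 \right)}\right) l{\left(-4 \right)} = \left(6 + \frac{4 \left(-1 + 0\right)}{-3 + 2 \cdot 0}\right) \left(-4\right) = \left(6 + 4 \frac{1}{-3 + 0} \left(-1\right)\right) \left(-4\right) = \left(6 + 4 \frac{1}{-3} \left(-1\right)\right) \left(-4\right) = \left(6 + 4 \left(- \frac{1}{3}\right) \left(-1\right)\right) \left(-4\right) = \left(6 + \frac{4}{3}\right) \left(-4\right) = \frac{22}{3} \left(-4\right) = - \frac{88}{3}$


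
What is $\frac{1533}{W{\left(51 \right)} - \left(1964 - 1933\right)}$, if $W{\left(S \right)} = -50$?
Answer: $- \frac{511}{27} \approx -18.926$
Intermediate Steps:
$\frac{1533}{W{\left(51 \right)} - \left(1964 - 1933\right)} = \frac{1533}{-50 - \left(1964 - 1933\right)} = \frac{1533}{-50 - 31} = \frac{1533}{-81} = 1533 \left(- \frac{1}{81}\right) = - \frac{511}{27}$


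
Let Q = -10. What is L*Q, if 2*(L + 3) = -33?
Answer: 195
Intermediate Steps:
L = -39/2 (L = -3 + (½)*(-33) = -3 - 33/2 = -39/2 ≈ -19.500)
L*Q = -39/2*(-10) = 195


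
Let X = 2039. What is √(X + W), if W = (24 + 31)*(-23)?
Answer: 3*√86 ≈ 27.821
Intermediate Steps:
W = -1265 (W = 55*(-23) = -1265)
√(X + W) = √(2039 - 1265) = √774 = 3*√86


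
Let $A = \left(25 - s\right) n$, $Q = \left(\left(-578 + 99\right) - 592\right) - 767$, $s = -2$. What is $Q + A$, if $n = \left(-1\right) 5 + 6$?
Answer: $-1811$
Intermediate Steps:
$n = 1$ ($n = -5 + 6 = 1$)
$Q = -1838$ ($Q = \left(-479 - 592\right) - 767 = -1071 - 767 = -1838$)
$A = 27$ ($A = \left(25 - -2\right) 1 = \left(25 + 2\right) 1 = 27 \cdot 1 = 27$)
$Q + A = -1838 + 27 = -1811$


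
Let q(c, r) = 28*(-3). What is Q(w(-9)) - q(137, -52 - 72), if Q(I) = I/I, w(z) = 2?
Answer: 85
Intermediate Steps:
Q(I) = 1
q(c, r) = -84
Q(w(-9)) - q(137, -52 - 72) = 1 - 1*(-84) = 1 + 84 = 85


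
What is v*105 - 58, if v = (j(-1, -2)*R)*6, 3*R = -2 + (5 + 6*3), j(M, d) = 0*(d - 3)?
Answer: -58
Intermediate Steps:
j(M, d) = 0 (j(M, d) = 0*(-3 + d) = 0)
R = 7 (R = (-2 + (5 + 6*3))/3 = (-2 + (5 + 18))/3 = (-2 + 23)/3 = (⅓)*21 = 7)
v = 0 (v = (0*7)*6 = 0*6 = 0)
v*105 - 58 = 0*105 - 58 = 0 - 58 = -58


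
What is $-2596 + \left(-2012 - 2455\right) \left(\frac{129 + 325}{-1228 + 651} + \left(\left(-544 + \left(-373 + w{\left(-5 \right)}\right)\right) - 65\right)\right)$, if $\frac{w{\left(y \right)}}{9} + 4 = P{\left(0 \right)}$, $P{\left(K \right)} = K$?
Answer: $\frac{2624383388}{577} \approx 4.5483 \cdot 10^{6}$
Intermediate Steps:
$w{\left(y \right)} = -36$ ($w{\left(y \right)} = -36 + 9 \cdot 0 = -36 + 0 = -36$)
$-2596 + \left(-2012 - 2455\right) \left(\frac{129 + 325}{-1228 + 651} + \left(\left(-544 + \left(-373 + w{\left(-5 \right)}\right)\right) - 65\right)\right) = -2596 + \left(-2012 - 2455\right) \left(\frac{129 + 325}{-1228 + 651} - 1018\right) = -2596 - 4467 \left(\frac{454}{-577} - 1018\right) = -2596 - 4467 \left(454 \left(- \frac{1}{577}\right) - 1018\right) = -2596 - 4467 \left(- \frac{454}{577} - 1018\right) = -2596 - - \frac{2625881280}{577} = -2596 + \frac{2625881280}{577} = \frac{2624383388}{577}$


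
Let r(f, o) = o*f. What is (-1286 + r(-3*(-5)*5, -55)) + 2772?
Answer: -2639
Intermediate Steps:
r(f, o) = f*o
(-1286 + r(-3*(-5)*5, -55)) + 2772 = (-1286 + (-3*(-5)*5)*(-55)) + 2772 = (-1286 + (15*5)*(-55)) + 2772 = (-1286 + 75*(-55)) + 2772 = (-1286 - 4125) + 2772 = -5411 + 2772 = -2639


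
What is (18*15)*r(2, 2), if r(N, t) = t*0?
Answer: 0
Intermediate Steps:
r(N, t) = 0
(18*15)*r(2, 2) = (18*15)*0 = 270*0 = 0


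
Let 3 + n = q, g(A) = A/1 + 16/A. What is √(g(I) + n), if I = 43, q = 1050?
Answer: √2016098/43 ≈ 33.021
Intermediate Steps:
g(A) = A + 16/A (g(A) = A*1 + 16/A = A + 16/A)
n = 1047 (n = -3 + 1050 = 1047)
√(g(I) + n) = √((43 + 16/43) + 1047) = √(1865/43 + 1047) = √(46886/43) = √2016098/43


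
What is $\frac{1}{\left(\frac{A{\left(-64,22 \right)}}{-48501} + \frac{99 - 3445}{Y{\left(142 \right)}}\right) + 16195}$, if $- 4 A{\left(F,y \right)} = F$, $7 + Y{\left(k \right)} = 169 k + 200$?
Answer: $\frac{69016923}{1117719499079} \approx 6.1748 \cdot 10^{-5}$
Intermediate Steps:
$Y{\left(k \right)} = 193 + 169 k$ ($Y{\left(k \right)} = -7 + \left(169 k + 200\right) = -7 + \left(200 + 169 k\right) = 193 + 169 k$)
$A{\left(F,y \right)} = - \frac{F}{4}$
$\frac{1}{\left(\frac{A{\left(-64,22 \right)}}{-48501} + \frac{99 - 3445}{Y{\left(142 \right)}}\right) + 16195} = \frac{1}{\left(\frac{\left(- \frac{1}{4}\right) \left(-64\right)}{-48501} + \frac{99 - 3445}{193 + 169 \cdot 142}\right) + 16195} = \frac{1}{\left(16 \left(- \frac{1}{48501}\right) + \frac{99 - 3445}{193 + 23998}\right) + 16195} = \frac{1}{\left(- \frac{16}{48501} - \frac{3346}{24191}\right) + 16195} = \frac{1}{- \frac{9568906}{69016923} + 16195} = \frac{1}{\frac{1117719499079}{69016923}} = \frac{69016923}{1117719499079}$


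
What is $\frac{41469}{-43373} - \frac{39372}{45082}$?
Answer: $- \frac{1788593607}{977670793} \approx -1.8294$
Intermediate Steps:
$\frac{41469}{-43373} - \frac{39372}{45082} = 41469 \left(- \frac{1}{43373}\right) - \frac{19686}{22541} = - \frac{41469}{43373} - \frac{19686}{22541} = - \frac{1788593607}{977670793}$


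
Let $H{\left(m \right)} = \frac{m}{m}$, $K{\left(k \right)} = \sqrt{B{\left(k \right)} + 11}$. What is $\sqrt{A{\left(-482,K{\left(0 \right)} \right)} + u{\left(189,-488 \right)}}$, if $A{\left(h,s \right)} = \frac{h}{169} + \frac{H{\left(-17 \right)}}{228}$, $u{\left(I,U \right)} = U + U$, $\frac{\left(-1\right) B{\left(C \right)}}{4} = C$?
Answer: $\frac{i \sqrt{2149866663}}{1482} \approx 31.287 i$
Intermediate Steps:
$B{\left(C \right)} = - 4 C$
$K{\left(k \right)} = \sqrt{11 - 4 k}$ ($K{\left(k \right)} = \sqrt{- 4 k + 11} = \sqrt{11 - 4 k}$)
$H{\left(m \right)} = 1$
$u{\left(I,U \right)} = 2 U$
$A{\left(h,s \right)} = \frac{1}{228} + \frac{h}{169}$ ($A{\left(h,s \right)} = \frac{h}{169} + 1 \cdot \frac{1}{228} = h \frac{1}{169} + 1 \cdot \frac{1}{228} = \frac{h}{169} + \frac{1}{228} = \frac{1}{228} + \frac{h}{169}$)
$\sqrt{A{\left(-482,K{\left(0 \right)} \right)} + u{\left(189,-488 \right)}} = \sqrt{\left(\frac{1}{228} + \frac{1}{169} \left(-482\right)\right) + 2 \left(-488\right)} = \sqrt{\left(\frac{1}{228} - \frac{482}{169}\right) - 976} = \sqrt{- \frac{109727}{38532} - 976} = \sqrt{- \frac{37716959}{38532}} = \frac{i \sqrt{2149866663}}{1482}$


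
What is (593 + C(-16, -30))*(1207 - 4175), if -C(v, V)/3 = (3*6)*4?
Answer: -1118936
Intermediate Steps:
C(v, V) = -216 (C(v, V) = -3*3*6*4 = -54*4 = -3*72 = -216)
(593 + C(-16, -30))*(1207 - 4175) = (593 - 216)*(1207 - 4175) = 377*(-2968) = -1118936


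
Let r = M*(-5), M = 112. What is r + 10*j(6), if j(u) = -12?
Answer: -680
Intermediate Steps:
r = -560 (r = 112*(-5) = -560)
r + 10*j(6) = -560 + 10*(-12) = -560 - 120 = -680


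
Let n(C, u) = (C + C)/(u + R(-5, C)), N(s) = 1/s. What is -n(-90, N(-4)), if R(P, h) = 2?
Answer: 720/7 ≈ 102.86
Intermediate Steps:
n(C, u) = 2*C/(2 + u) (n(C, u) = (C + C)/(u + 2) = (2*C)/(2 + u) = 2*C/(2 + u))
-n(-90, N(-4)) = -2*(-90)/(2 + 1/(-4)) = -2*(-90)/(2 - ¼) = -2*(-90)/7/4 = -2*(-90)*4/7 = -1*(-720/7) = 720/7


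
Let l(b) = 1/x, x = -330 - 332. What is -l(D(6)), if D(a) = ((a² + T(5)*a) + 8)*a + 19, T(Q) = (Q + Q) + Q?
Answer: 1/662 ≈ 0.0015106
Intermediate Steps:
T(Q) = 3*Q (T(Q) = 2*Q + Q = 3*Q)
x = -662
D(a) = 19 + a*(8 + a² + 15*a) (D(a) = ((a² + (3*5)*a) + 8)*a + 19 = ((a² + 15*a) + 8)*a + 19 = (8 + a² + 15*a)*a + 19 = a*(8 + a² + 15*a) + 19 = 19 + a*(8 + a² + 15*a))
l(b) = -1/662 (l(b) = 1/(-662) = -1/662)
-l(D(6)) = -1*(-1/662) = 1/662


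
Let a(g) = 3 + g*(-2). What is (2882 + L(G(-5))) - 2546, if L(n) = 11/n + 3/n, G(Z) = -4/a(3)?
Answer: 693/2 ≈ 346.50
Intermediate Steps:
a(g) = 3 - 2*g
G(Z) = 4/3 (G(Z) = -4/(3 - 2*3) = -4/(3 - 6) = -4/(-3) = -4*(-⅓) = 4/3)
L(n) = 14/n
(2882 + L(G(-5))) - 2546 = (2882 + 14/(4/3)) - 2546 = (2882 + 14*(¾)) - 2546 = (2882 + 21/2) - 2546 = 5785/2 - 2546 = 693/2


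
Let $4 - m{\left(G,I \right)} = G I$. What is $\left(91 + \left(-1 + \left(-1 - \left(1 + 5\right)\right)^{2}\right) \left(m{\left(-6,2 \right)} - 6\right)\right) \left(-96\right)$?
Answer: $-54816$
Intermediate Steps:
$m{\left(G,I \right)} = 4 - G I$
$\left(91 + \left(-1 + \left(-1 - \left(1 + 5\right)\right)^{2}\right) \left(m{\left(-6,2 \right)} - 6\right)\right) \left(-96\right) = \left(91 + \left(-1 + \left(-1 - \left(1 + 5\right)\right)^{2}\right) \left(\left(4 - \left(-6\right) 2\right) - 6\right)\right) \left(-96\right) = \left(91 + \left(-1 + \left(-1 - 6\right)^{2}\right) \left(\left(4 + 12\right) - 6\right)\right) \left(-96\right) = \left(91 + \left(-1 + \left(-1 - 6\right)^{2}\right) \left(16 - 6\right)\right) \left(-96\right) = \left(91 + \left(-1 + \left(-7\right)^{2}\right) 10\right) \left(-96\right) = \left(91 + \left(-1 + 49\right) 10\right) \left(-96\right) = \left(91 + 48 \cdot 10\right) \left(-96\right) = \left(91 + 480\right) \left(-96\right) = 571 \left(-96\right) = -54816$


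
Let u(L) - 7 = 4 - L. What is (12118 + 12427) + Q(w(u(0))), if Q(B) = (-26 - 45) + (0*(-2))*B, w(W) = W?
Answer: 24474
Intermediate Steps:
u(L) = 11 - L (u(L) = 7 + (4 - L) = 11 - L)
Q(B) = -71 (Q(B) = -71 + 0*B = -71 + 0 = -71)
(12118 + 12427) + Q(w(u(0))) = (12118 + 12427) - 71 = 24545 - 71 = 24474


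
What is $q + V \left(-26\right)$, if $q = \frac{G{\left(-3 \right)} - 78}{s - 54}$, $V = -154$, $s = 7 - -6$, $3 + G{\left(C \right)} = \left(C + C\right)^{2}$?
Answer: $\frac{164209}{41} \approx 4005.1$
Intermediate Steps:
$G{\left(C \right)} = -3 + 4 C^{2}$ ($G{\left(C \right)} = -3 + \left(C + C\right)^{2} = -3 + \left(2 C\right)^{2} = -3 + 4 C^{2}$)
$s = 13$ ($s = 7 + 6 = 13$)
$q = \frac{45}{41}$ ($q = \frac{\left(-3 + 4 \left(-3\right)^{2}\right) - 78}{13 - 54} = \frac{\left(-3 + 4 \cdot 9\right) - 78}{-41} = \left(\left(-3 + 36\right) - 78\right) \left(- \frac{1}{41}\right) = \left(33 - 78\right) \left(- \frac{1}{41}\right) = \left(-45\right) \left(- \frac{1}{41}\right) = \frac{45}{41} \approx 1.0976$)
$q + V \left(-26\right) = \frac{45}{41} - -4004 = \frac{45}{41} + 4004 = \frac{164209}{41}$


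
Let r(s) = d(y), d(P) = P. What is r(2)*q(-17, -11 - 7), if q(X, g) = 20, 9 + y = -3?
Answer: -240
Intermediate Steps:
y = -12 (y = -9 - 3 = -12)
r(s) = -12
r(2)*q(-17, -11 - 7) = -12*20 = -240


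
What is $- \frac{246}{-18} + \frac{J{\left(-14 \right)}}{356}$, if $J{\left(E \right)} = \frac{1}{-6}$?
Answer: $\frac{29191}{2136} \approx 13.666$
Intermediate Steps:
$J{\left(E \right)} = - \frac{1}{6}$
$- \frac{246}{-18} + \frac{J{\left(-14 \right)}}{356} = - \frac{246}{-18} - \frac{1}{6 \cdot 356} = \left(-246\right) \left(- \frac{1}{18}\right) - \frac{1}{2136} = \frac{41}{3} - \frac{1}{2136} = \frac{29191}{2136}$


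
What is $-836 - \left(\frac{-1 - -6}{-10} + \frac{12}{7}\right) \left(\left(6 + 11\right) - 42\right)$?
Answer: $- \frac{11279}{14} \approx -805.64$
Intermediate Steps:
$-836 - \left(\frac{-1 - -6}{-10} + \frac{12}{7}\right) \left(\left(6 + 11\right) - 42\right) = -836 - \left(\left(-1 + 6\right) \left(- \frac{1}{10}\right) + 12 \cdot \frac{1}{7}\right) \left(17 - 42\right) = -836 - \left(5 \left(- \frac{1}{10}\right) + \frac{12}{7}\right) \left(-25\right) = -836 - \left(- \frac{1}{2} + \frac{12}{7}\right) \left(-25\right) = -836 - \frac{17}{14} \left(-25\right) = -836 - - \frac{425}{14} = -836 + \frac{425}{14} = - \frac{11279}{14}$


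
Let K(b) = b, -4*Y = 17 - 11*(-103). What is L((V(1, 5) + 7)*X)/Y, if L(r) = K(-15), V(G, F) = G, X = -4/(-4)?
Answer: 6/115 ≈ 0.052174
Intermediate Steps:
X = 1 (X = -4*(-¼) = 1)
Y = -575/2 (Y = -(17 - 11*(-103))/4 = -(17 + 1133)/4 = -¼*1150 = -575/2 ≈ -287.50)
L(r) = -15
L((V(1, 5) + 7)*X)/Y = -15/(-575/2) = -15*(-2/575) = 6/115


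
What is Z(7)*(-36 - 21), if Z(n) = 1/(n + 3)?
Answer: -57/10 ≈ -5.7000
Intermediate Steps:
Z(n) = 1/(3 + n)
Z(7)*(-36 - 21) = (-36 - 21)/(3 + 7) = -57/10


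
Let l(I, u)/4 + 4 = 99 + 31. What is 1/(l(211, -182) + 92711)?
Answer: 1/93215 ≈ 1.0728e-5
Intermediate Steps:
l(I, u) = 504 (l(I, u) = -16 + 4*(99 + 31) = -16 + 4*130 = -16 + 520 = 504)
1/(l(211, -182) + 92711) = 1/(504 + 92711) = 1/93215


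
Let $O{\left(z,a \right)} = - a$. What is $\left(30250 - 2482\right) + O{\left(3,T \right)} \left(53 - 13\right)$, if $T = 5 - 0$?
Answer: $27568$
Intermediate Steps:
$T = 5$ ($T = 5 + 0 = 5$)
$\left(30250 - 2482\right) + O{\left(3,T \right)} \left(53 - 13\right) = \left(30250 - 2482\right) + \left(-1\right) 5 \left(53 - 13\right) = 27768 - 200 = 27568$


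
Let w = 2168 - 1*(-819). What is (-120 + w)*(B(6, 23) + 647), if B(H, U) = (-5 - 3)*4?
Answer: 1763205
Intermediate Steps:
B(H, U) = -32 (B(H, U) = -8*4 = -32)
w = 2987 (w = 2168 + 819 = 2987)
(-120 + w)*(B(6, 23) + 647) = (-120 + 2987)*(-32 + 647) = 2867*615 = 1763205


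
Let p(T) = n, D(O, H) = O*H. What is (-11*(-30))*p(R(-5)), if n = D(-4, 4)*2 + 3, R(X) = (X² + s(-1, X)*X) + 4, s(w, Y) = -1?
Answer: -9570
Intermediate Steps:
D(O, H) = H*O
R(X) = 4 + X² - X (R(X) = (X² - X) + 4 = 4 + X² - X)
n = -29 (n = (4*(-4))*2 + 3 = -16*2 + 3 = -32 + 3 = -29)
p(T) = -29
(-11*(-30))*p(R(-5)) = -11*(-30)*(-29) = 330*(-29) = -9570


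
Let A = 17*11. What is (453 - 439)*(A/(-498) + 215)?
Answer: 748181/249 ≈ 3004.7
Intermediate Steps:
A = 187
(453 - 439)*(A/(-498) + 215) = (453 - 439)*(187/(-498) + 215) = 14*(187*(-1/498) + 215) = 14*(-187/498 + 215) = 14*(106883/498) = 748181/249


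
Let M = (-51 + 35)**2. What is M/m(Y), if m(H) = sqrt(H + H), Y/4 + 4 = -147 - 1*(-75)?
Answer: -32*I*sqrt(38)/19 ≈ -10.382*I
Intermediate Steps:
Y = -304 (Y = -16 + 4*(-147 - 1*(-75)) = -16 + 4*(-147 + 75) = -16 + 4*(-72) = -16 - 288 = -304)
m(H) = sqrt(2)*sqrt(H) (m(H) = sqrt(2*H) = sqrt(2)*sqrt(H))
M = 256 (M = (-16)**2 = 256)
M/m(Y) = 256/((sqrt(2)*sqrt(-304))) = 256/((sqrt(2)*(4*I*sqrt(19)))) = 256/((4*I*sqrt(38))) = 256*(-I*sqrt(38)/152) = -32*I*sqrt(38)/19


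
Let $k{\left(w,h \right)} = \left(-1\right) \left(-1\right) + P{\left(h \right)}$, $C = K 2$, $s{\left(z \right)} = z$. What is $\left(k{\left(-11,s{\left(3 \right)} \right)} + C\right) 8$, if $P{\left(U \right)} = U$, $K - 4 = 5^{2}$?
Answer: $496$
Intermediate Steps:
$K = 29$ ($K = 4 + 5^{2} = 4 + 25 = 29$)
$C = 58$ ($C = 29 \cdot 2 = 58$)
$k{\left(w,h \right)} = 1 + h$ ($k{\left(w,h \right)} = \left(-1\right) \left(-1\right) + h = 1 + h$)
$\left(k{\left(-11,s{\left(3 \right)} \right)} + C\right) 8 = \left(\left(1 + 3\right) + 58\right) 8 = \left(4 + 58\right) 8 = 62 \cdot 8 = 496$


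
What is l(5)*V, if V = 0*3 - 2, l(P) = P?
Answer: -10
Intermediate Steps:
V = -2 (V = 0 - 2 = -2)
l(5)*V = 5*(-2) = -10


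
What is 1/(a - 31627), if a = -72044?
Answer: -1/103671 ≈ -9.6459e-6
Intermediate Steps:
1/(a - 31627) = 1/(-72044 - 31627) = 1/(-103671) = -1/103671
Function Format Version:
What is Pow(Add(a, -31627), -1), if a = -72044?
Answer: Rational(-1, 103671) ≈ -9.6459e-6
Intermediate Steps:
Pow(Add(a, -31627), -1) = Pow(Add(-72044, -31627), -1) = Pow(-103671, -1) = Rational(-1, 103671)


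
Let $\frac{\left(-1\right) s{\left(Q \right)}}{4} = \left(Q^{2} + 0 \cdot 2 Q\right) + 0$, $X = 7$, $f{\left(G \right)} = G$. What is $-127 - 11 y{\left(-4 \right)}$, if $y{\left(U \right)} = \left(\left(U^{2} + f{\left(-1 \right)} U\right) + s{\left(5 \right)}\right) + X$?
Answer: $676$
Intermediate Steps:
$s{\left(Q \right)} = - 4 Q^{2}$ ($s{\left(Q \right)} = - 4 \left(\left(Q^{2} + 0 \cdot 2 Q\right) + 0\right) = - 4 \left(\left(Q^{2} + 0 Q\right) + 0\right) = - 4 \left(\left(Q^{2} + 0\right) + 0\right) = - 4 \left(Q^{2} + 0\right) = - 4 Q^{2}$)
$y{\left(U \right)} = -93 + U^{2} - U$ ($y{\left(U \right)} = \left(\left(U^{2} - U\right) - 4 \cdot 5^{2}\right) + 7 = \left(\left(U^{2} - U\right) - 100\right) + 7 = \left(-100 + U^{2} - U\right) + 7 = -93 + U^{2} - U$)
$-127 - 11 y{\left(-4 \right)} = -127 - 11 \left(-93 + \left(-4\right)^{2} - -4\right) = -127 - 11 \left(-93 + 16 + 4\right) = -127 - -803 = -127 + 803 = 676$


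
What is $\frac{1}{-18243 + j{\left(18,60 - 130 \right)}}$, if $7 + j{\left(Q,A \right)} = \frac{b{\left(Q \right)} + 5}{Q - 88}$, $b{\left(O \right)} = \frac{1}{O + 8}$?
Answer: $- \frac{1820}{33215131} \approx -5.4794 \cdot 10^{-5}$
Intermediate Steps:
$b{\left(O \right)} = \frac{1}{8 + O}$
$j{\left(Q,A \right)} = -7 + \frac{5 + \frac{1}{8 + Q}}{-88 + Q}$ ($j{\left(Q,A \right)} = -7 + \frac{\frac{1}{8 + Q} + 5}{Q - 88} = -7 + \frac{5 + \frac{1}{8 + Q}}{-88 + Q}$)
$\frac{1}{-18243 + j{\left(18,60 - 130 \right)}} = \frac{1}{-18243 + \frac{1 + \left(8 + 18\right) \left(621 - 126\right)}{\left(-88 + 18\right) \left(8 + 18\right)}} = \frac{1}{-18243 + \frac{1 + 26 \left(621 - 126\right)}{\left(-70\right) 26}} = \frac{1}{-18243 - \frac{1 + 26 \cdot 495}{1820}} = \frac{1}{-18243 - \frac{1 + 12870}{1820}} = \frac{1}{-18243 - \frac{1}{1820} \cdot 12871} = \frac{1}{-18243 - \frac{12871}{1820}} = \frac{1}{- \frac{33215131}{1820}} = - \frac{1820}{33215131}$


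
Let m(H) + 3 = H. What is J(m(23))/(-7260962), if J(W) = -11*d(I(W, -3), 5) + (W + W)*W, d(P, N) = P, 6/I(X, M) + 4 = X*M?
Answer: -25633/232350784 ≈ -0.00011032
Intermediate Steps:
m(H) = -3 + H
I(X, M) = 6/(-4 + M*X) (I(X, M) = 6/(-4 + X*M) = 6/(-4 + M*X))
J(W) = -66/(-4 - 3*W) + 2*W² (J(W) = -66/(-4 - 3*W) + (W + W)*W = -66/(-4 - 3*W) + (2*W)*W = -66/(-4 - 3*W) + 2*W²)
J(m(23))/(-7260962) = (2*(33 + (-3 + 23)²*(4 + 3*(-3 + 23)))/(4 + 3*(-3 + 23)))/(-7260962) = (2*(33 + 20²*(4 + 3*20))/(4 + 3*20))*(-1/7260962) = (2*(33 + 400*(4 + 60))/(4 + 60))*(-1/7260962) = (2*(33 + 400*64)/64)*(-1/7260962) = (2*(1/64)*(33 + 25600))*(-1/7260962) = (2*(1/64)*25633)*(-1/7260962) = (25633/32)*(-1/7260962) = -25633/232350784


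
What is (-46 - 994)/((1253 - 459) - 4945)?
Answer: 1040/4151 ≈ 0.25054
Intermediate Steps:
(-46 - 994)/((1253 - 459) - 4945) = -1040/(794 - 4945) = -1040/(-4151) = -1040*(-1/4151) = 1040/4151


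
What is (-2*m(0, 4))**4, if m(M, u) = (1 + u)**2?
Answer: 6250000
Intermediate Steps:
(-2*m(0, 4))**4 = (-2*(1 + 4)**2)**4 = (-2*5**2)**4 = (-2*25)**4 = (-50)**4 = 6250000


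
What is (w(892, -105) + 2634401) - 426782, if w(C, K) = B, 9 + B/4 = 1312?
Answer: 2212831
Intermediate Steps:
B = 5212 (B = -36 + 4*1312 = -36 + 5248 = 5212)
w(C, K) = 5212
(w(892, -105) + 2634401) - 426782 = (5212 + 2634401) - 426782 = 2639613 - 426782 = 2212831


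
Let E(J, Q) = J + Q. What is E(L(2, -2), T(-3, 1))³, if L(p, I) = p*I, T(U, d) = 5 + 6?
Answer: 343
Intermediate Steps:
T(U, d) = 11
L(p, I) = I*p
E(L(2, -2), T(-3, 1))³ = (-2*2 + 11)³ = (-4 + 11)³ = 7³ = 343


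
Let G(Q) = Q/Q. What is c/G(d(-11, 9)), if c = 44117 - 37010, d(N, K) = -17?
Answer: 7107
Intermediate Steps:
c = 7107
G(Q) = 1
c/G(d(-11, 9)) = 7107/1 = 7107*1 = 7107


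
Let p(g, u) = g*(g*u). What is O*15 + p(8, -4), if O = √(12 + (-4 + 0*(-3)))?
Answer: -256 + 30*√2 ≈ -213.57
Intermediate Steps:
p(g, u) = u*g²
O = 2*√2 (O = √(12 + (-4 + 0)) = √(12 - 4) = √8 = 2*√2 ≈ 2.8284)
O*15 + p(8, -4) = (2*√2)*15 - 4*8² = 30*√2 - 4*64 = 30*√2 - 256 = -256 + 30*√2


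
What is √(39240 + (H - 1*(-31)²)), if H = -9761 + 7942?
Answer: 2*√9115 ≈ 190.95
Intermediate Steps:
H = -1819
√(39240 + (H - 1*(-31)²)) = √(39240 + (-1819 - 1*(-31)²)) = √(39240 + (-1819 - 1*961)) = √(39240 + (-1819 - 961)) = √(39240 - 2780) = √36460 = 2*√9115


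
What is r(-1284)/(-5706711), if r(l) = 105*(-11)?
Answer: 385/1902237 ≈ 0.00020239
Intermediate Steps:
r(l) = -1155
r(-1284)/(-5706711) = -1155/(-5706711) = -1155*(-1/5706711) = 385/1902237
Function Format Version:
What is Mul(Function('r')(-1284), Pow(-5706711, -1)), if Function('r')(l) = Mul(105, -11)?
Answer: Rational(385, 1902237) ≈ 0.00020239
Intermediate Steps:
Function('r')(l) = -1155
Mul(Function('r')(-1284), Pow(-5706711, -1)) = Mul(-1155, Pow(-5706711, -1)) = Mul(-1155, Rational(-1, 5706711)) = Rational(385, 1902237)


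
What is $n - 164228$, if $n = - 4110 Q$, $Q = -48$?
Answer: $33052$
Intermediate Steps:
$n = 197280$ ($n = \left(-4110\right) \left(-48\right) = 197280$)
$n - 164228 = 197280 - 164228 = 33052$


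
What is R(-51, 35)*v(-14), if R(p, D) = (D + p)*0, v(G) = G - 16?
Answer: 0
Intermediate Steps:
v(G) = -16 + G
R(p, D) = 0
R(-51, 35)*v(-14) = 0*(-16 - 14) = 0*(-30) = 0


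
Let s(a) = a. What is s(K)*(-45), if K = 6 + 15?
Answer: -945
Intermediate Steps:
K = 21
s(K)*(-45) = 21*(-45) = -945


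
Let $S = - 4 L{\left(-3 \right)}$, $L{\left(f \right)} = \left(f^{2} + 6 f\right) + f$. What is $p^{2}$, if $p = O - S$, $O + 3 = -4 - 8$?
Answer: $3969$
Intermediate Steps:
$O = -15$ ($O = -3 - 12 = -15$)
$L{\left(f \right)} = f^{2} + 7 f$
$S = 48$ ($S = - 4 \left(- 3 \left(7 - 3\right)\right) = - 4 \left(\left(-3\right) 4\right) = \left(-4\right) \left(-12\right) = 48$)
$p = -63$ ($p = -15 - 48 = -63$)
$p^{2} = \left(-63\right)^{2} = 3969$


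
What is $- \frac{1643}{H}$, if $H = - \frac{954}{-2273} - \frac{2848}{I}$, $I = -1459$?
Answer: $- \frac{5448692401}{7865390} \approx -692.74$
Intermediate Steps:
$H = \frac{7865390}{3316307}$ ($H = - \frac{954}{-2273} - \frac{2848}{-1459} = \left(-954\right) \left(- \frac{1}{2273}\right) - - \frac{2848}{1459} = \frac{954}{2273} + \frac{2848}{1459} = \frac{7865390}{3316307} \approx 2.3717$)
$- \frac{1643}{H} = - \frac{1643}{\frac{7865390}{3316307}} = \left(-1643\right) \frac{3316307}{7865390} = - \frac{5448692401}{7865390}$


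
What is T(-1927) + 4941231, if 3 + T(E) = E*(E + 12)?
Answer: 8631433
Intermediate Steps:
T(E) = -3 + E*(12 + E) (T(E) = -3 + E*(E + 12) = -3 + E*(12 + E))
T(-1927) + 4941231 = (-3 + (-1927)² + 12*(-1927)) + 4941231 = (-3 + 3713329 - 23124) + 4941231 = 3690202 + 4941231 = 8631433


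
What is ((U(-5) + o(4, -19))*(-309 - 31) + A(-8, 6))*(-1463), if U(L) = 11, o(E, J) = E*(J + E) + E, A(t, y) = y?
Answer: -22392678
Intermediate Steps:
o(E, J) = E + E*(E + J) (o(E, J) = E*(E + J) + E = E + E*(E + J))
((U(-5) + o(4, -19))*(-309 - 31) + A(-8, 6))*(-1463) = ((11 + 4*(1 + 4 - 19))*(-309 - 31) + 6)*(-1463) = ((11 + 4*(-14))*(-340) + 6)*(-1463) = ((11 - 56)*(-340) + 6)*(-1463) = (-45*(-340) + 6)*(-1463) = (15300 + 6)*(-1463) = 15306*(-1463) = -22392678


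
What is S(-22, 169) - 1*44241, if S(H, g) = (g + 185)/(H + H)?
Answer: -973479/22 ≈ -44249.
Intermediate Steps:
S(H, g) = (185 + g)/(2*H) (S(H, g) = (185 + g)/((2*H)) = (185 + g)*(1/(2*H)) = (185 + g)/(2*H))
S(-22, 169) - 1*44241 = (½)*(185 + 169)/(-22) - 1*44241 = (½)*(-1/22)*354 - 44241 = -177/22 - 44241 = -973479/22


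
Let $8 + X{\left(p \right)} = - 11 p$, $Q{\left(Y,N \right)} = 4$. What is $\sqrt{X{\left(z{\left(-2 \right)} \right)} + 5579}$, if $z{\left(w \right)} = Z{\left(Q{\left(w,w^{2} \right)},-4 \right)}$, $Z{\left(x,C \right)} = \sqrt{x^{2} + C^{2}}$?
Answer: $\sqrt{5571 - 44 \sqrt{2}} \approx 74.221$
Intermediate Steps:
$Z{\left(x,C \right)} = \sqrt{C^{2} + x^{2}}$
$z{\left(w \right)} = 4 \sqrt{2}$ ($z{\left(w \right)} = \sqrt{\left(-4\right)^{2} + 4^{2}} = \sqrt{16 + 16} = \sqrt{32} = 4 \sqrt{2}$)
$X{\left(p \right)} = -8 - 11 p$
$\sqrt{X{\left(z{\left(-2 \right)} \right)} + 5579} = \sqrt{\left(-8 - 11 \cdot 4 \sqrt{2}\right) + 5579} = \sqrt{\left(-8 - 44 \sqrt{2}\right) + 5579} = \sqrt{5571 - 44 \sqrt{2}}$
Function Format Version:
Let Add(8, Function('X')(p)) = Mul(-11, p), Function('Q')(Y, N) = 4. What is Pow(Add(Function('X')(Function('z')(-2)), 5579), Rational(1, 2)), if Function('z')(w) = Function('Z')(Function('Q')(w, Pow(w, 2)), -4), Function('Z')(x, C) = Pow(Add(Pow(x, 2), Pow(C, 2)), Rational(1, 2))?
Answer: Pow(Add(5571, Mul(-44, Pow(2, Rational(1, 2)))), Rational(1, 2)) ≈ 74.221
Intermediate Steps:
Function('Z')(x, C) = Pow(Add(Pow(C, 2), Pow(x, 2)), Rational(1, 2))
Function('z')(w) = Mul(4, Pow(2, Rational(1, 2))) (Function('z')(w) = Pow(Add(Pow(-4, 2), Pow(4, 2)), Rational(1, 2)) = Pow(Add(16, 16), Rational(1, 2)) = Pow(32, Rational(1, 2)) = Mul(4, Pow(2, Rational(1, 2))))
Function('X')(p) = Add(-8, Mul(-11, p))
Pow(Add(Function('X')(Function('z')(-2)), 5579), Rational(1, 2)) = Pow(Add(Add(-8, Mul(-11, Mul(4, Pow(2, Rational(1, 2))))), 5579), Rational(1, 2)) = Pow(Add(Add(-8, Mul(-44, Pow(2, Rational(1, 2)))), 5579), Rational(1, 2)) = Pow(Add(5571, Mul(-44, Pow(2, Rational(1, 2)))), Rational(1, 2))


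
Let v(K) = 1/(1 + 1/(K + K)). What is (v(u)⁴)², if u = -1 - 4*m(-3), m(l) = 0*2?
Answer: 256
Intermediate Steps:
m(l) = 0
u = -1 (u = -1 - 4*0 = -1 + 0 = -1)
v(K) = 1/(1 + 1/(2*K))
(v(u)⁴)² = ((2*(-1)/(1 + 2*(-1)))⁴)² = ((2*(-1)/(1 - 2))⁴)² = ((2*(-1)/(-1))⁴)² = ((2*(-1)*(-1))⁴)² = (2⁴)² = 16² = 256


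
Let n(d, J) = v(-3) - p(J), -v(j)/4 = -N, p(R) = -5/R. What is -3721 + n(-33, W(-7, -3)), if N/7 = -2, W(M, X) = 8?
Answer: -30211/8 ≈ -3776.4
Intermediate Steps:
N = -14 (N = 7*(-2) = -14)
v(j) = -56 (v(j) = -(-4)*(-14) = -4*14 = -56)
n(d, J) = -56 + 5/J (n(d, J) = -56 - (-5)/J = -56 + 5/J)
-3721 + n(-33, W(-7, -3)) = -3721 + (-56 + 5/8) = -3721 - 443/8 = -30211/8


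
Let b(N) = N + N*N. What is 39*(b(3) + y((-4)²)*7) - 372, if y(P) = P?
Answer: 4464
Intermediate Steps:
b(N) = N + N²
39*(b(3) + y((-4)²)*7) - 372 = 39*(3*(1 + 3) + (-4)²*7) - 372 = 39*(3*4 + 16*7) - 372 = 39*(12 + 112) - 372 = 39*124 - 372 = 4836 - 372 = 4464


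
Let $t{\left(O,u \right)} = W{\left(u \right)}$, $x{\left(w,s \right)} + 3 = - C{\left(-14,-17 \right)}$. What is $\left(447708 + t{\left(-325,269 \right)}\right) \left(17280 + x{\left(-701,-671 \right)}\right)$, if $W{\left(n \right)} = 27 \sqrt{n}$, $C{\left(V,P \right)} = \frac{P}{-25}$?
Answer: $\frac{193368666864}{25} + \frac{11661516 \sqrt{269}}{25} \approx 7.7424 \cdot 10^{9}$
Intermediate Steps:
$C{\left(V,P \right)} = - \frac{P}{25}$ ($C{\left(V,P \right)} = P \left(- \frac{1}{25}\right) = - \frac{P}{25}$)
$x{\left(w,s \right)} = - \frac{92}{25}$ ($x{\left(w,s \right)} = -3 - \left(- \frac{1}{25}\right) \left(-17\right) = -3 - \frac{17}{25} = - \frac{92}{25}$)
$t{\left(O,u \right)} = 27 \sqrt{u}$
$\left(447708 + t{\left(-325,269 \right)}\right) \left(17280 + x{\left(-701,-671 \right)}\right) = \left(447708 + 27 \sqrt{269}\right) \left(17280 - \frac{92}{25}\right) = \left(447708 + 27 \sqrt{269}\right) \frac{431908}{25} = \frac{193368666864}{25} + \frac{11661516 \sqrt{269}}{25}$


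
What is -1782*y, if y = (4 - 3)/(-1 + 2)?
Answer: -1782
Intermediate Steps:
y = 1 (y = 1/1 = 1*1 = 1)
-1782*y = -1782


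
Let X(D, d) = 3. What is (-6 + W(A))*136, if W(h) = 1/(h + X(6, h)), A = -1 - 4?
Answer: -884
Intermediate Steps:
A = -5
W(h) = 1/(3 + h) (W(h) = 1/(h + 3) = 1/(3 + h))
(-6 + W(A))*136 = (-6 + 1/(3 - 5))*136 = (-6 + 1/(-2))*136 = (-6 - ½)*136 = -13/2*136 = -884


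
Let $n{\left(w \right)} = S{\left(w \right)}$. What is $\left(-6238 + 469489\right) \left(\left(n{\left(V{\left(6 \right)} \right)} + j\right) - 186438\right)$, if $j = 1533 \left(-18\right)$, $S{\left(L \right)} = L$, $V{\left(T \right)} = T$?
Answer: $-99147758526$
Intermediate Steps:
$j = -27594$
$n{\left(w \right)} = w$
$\left(-6238 + 469489\right) \left(\left(n{\left(V{\left(6 \right)} \right)} + j\right) - 186438\right) = \left(-6238 + 469489\right) \left(\left(6 - 27594\right) - 186438\right) = 463251 \left(-27588 - 186438\right) = 463251 \left(-214026\right) = -99147758526$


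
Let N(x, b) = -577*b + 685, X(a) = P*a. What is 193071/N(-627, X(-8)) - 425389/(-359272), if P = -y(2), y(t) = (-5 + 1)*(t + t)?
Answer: 33691308587/8926831384 ≈ 3.7742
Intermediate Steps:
y(t) = -8*t
P = 16 (P = -(-8)*2 = -1*(-16) = 16)
X(a) = 16*a
N(x, b) = 685 - 577*b
193071/N(-627, X(-8)) - 425389/(-359272) = 193071/(685 - 9232*(-8)) - 425389/(-359272) = 193071/(685 - 577*(-128)) - 425389*(-1/359272) = 193071/(685 + 73856) + 425389/359272 = 193071/74541 + 425389/359272 = 193071*(1/74541) + 425389/359272 = 64357/24847 + 425389/359272 = 33691308587/8926831384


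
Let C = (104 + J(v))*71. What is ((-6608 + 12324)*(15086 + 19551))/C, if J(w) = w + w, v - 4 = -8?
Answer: 49496273/1704 ≈ 29047.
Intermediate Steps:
v = -4 (v = 4 - 8 = -4)
J(w) = 2*w
C = 6816 (C = (104 + 2*(-4))*71 = (104 - 8)*71 = 96*71 = 6816)
((-6608 + 12324)*(15086 + 19551))/C = ((-6608 + 12324)*(15086 + 19551))/6816 = (5716*34637)*(1/6816) = 197985092*(1/6816) = 49496273/1704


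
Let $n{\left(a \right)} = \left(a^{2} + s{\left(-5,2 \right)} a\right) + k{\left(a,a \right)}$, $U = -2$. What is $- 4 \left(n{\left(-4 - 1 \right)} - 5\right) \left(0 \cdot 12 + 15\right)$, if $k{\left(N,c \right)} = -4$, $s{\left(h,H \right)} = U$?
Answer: $-1560$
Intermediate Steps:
$s{\left(h,H \right)} = -2$
$n{\left(a \right)} = -4 + a^{2} - 2 a$ ($n{\left(a \right)} = \left(a^{2} - 2 a\right) - 4 = -4 + a^{2} - 2 a$)
$- 4 \left(n{\left(-4 - 1 \right)} - 5\right) \left(0 \cdot 12 + 15\right) = - 4 \left(\left(-4 + \left(-4 - 1\right)^{2} - 2 \left(-4 - 1\right)\right) - 5\right) \left(0 \cdot 12 + 15\right) = - 4 \left(\left(-4 + \left(-4 - 1\right)^{2} - 2 \left(-4 - 1\right)\right) - 5\right) \left(0 + 15\right) = - 4 \left(\left(-4 + \left(-5\right)^{2} - -10\right) - 5\right) 15 = - 4 \left(\left(-4 + 25 + 10\right) - 5\right) 15 = - 4 \left(31 - 5\right) 15 = \left(-4\right) 26 \cdot 15 = \left(-104\right) 15 = -1560$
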